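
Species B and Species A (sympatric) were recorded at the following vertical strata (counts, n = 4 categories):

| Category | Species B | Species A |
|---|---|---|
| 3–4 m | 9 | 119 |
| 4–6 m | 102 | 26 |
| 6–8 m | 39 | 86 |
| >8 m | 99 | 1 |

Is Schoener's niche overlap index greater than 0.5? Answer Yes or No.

Proportions for Species B (n=249): 9/249=0.0361, 102/249=0.4096, 39/249=0.1566, 99/249=0.3976
Proportions for Species A (n=232): 119/232=0.5129, 26/232=0.1121, 86/232=0.3707, 1/232=0.0043
Σ|p₁ᵢ − p₂ᵢ| = 0.4768 + 0.2975 + 0.2141 + 0.3933 = 1.3817
D = 1 − ½ × 1.3817 = 1 − 0.69085 = 0.30915
D = 0.30915 < 0.5 → No.

No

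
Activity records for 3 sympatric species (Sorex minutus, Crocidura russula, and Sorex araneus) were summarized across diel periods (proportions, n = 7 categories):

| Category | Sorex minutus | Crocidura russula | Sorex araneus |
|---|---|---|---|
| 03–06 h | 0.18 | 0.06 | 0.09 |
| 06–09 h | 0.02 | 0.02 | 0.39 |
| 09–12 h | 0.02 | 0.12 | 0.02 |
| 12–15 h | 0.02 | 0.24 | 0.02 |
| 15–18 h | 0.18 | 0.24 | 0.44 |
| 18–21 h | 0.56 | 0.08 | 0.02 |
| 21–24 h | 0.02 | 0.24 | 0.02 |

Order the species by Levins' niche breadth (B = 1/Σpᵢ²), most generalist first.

Σp_minuᵢ² = 0.18² + 0.02² + 0.02² + 0.02² + 0.18² + 0.56² + 0.02² = 0.0324 + 0.0004 + 0.0004 + 0.0004 + 0.0324 + 0.3136 + 0.0004 = 0.3800
B_minu = 1 / 0.3800 = 2.6316
Σp_russᵢ² = 0.06² + 0.02² + 0.12² + 0.24² + 0.24² + 0.08² + 0.24² = 0.0036 + 0.0004 + 0.0144 + 0.0576 + 0.0576 + 0.0064 + 0.0576 = 0.1976
B_russ = 1 / 0.1976 = 5.0607
Σp_aranᵢ² = 0.09² + 0.39² + 0.02² + 0.02² + 0.44² + 0.02² + 0.02² = 0.0081 + 0.1521 + 0.0004 + 0.0004 + 0.1936 + 0.0004 + 0.0004 = 0.3554
B_aran = 1 / 0.3554 = 2.8137
Ranking by B (broadest → narrowest): Crocidura russula (5.06) > Sorex araneus (2.81) > Sorex minutus (2.63)

Crocidura russula > Sorex araneus > Sorex minutus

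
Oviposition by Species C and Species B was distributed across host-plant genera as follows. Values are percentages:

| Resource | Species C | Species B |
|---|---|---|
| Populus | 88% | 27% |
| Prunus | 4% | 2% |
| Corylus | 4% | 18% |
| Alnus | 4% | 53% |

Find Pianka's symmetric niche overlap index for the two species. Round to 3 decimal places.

Convert percentages to proportions (divide by 100).
Σ p₁ᵢp₂ᵢ = 0.2376 + 0.0008 + 0.0072 + 0.0212 = 0.2668
Σp_1ᵢ² = 0.88² + 0.04² + 0.04² + 0.04² = 0.7744 + 0.0016 + 0.0016 + 0.0016 = 0.7792
Σp_2ᵢ² = 0.27² + 0.02² + 0.18² + 0.53² = 0.0729 + 0.0004 + 0.0324 + 0.2809 = 0.3866
O = 0.2668 / √(0.7792 × 0.3866) = 0.2668 / 0.548852 = 0.48611

0.486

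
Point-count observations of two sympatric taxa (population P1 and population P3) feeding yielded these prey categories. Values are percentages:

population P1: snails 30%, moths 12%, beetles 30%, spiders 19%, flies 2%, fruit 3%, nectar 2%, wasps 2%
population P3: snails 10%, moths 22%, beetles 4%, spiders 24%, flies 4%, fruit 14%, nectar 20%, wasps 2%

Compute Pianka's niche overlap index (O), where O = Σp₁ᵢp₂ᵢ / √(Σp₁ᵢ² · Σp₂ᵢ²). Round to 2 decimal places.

Convert percentages to proportions (divide by 100).
Σ p₁ᵢp₂ᵢ = 0.0300 + 0.0264 + 0.0120 + 0.0456 + 0.0008 + 0.0042 + 0.0040 + 0.0004 = 0.1234
Σp_1ᵢ² = 0.30² + 0.12² + 0.30² + 0.19² + 0.02² + 0.03² + 0.02² + 0.02² = 0.0900 + 0.0144 + 0.0900 + 0.0361 + 0.0004 + 0.0009 + 0.0004 + 0.0004 = 0.2326
Σp_2ᵢ² = 0.10² + 0.22² + 0.04² + 0.24² + 0.04² + 0.14² + 0.20² + 0.02² = 0.0100 + 0.0484 + 0.0016 + 0.0576 + 0.0016 + 0.0196 + 0.0400 + 0.0004 = 0.1792
O = 0.1234 / √(0.2326 × 0.1792) = 0.1234 / 0.20416 = 0.6044

0.60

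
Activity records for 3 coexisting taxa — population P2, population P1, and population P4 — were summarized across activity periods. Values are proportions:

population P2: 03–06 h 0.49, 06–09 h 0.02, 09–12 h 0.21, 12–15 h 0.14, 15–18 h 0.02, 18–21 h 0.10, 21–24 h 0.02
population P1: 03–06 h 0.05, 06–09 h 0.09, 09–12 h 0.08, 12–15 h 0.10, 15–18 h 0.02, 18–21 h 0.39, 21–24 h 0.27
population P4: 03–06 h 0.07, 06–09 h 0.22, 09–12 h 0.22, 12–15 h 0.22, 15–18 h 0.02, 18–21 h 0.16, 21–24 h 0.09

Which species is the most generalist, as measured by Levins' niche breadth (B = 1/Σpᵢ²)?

population P4

Σp_P2ᵢ² = 0.49² + 0.02² + 0.21² + 0.14² + 0.02² + 0.10² + 0.02² = 0.2401 + 0.0004 + 0.0441 + 0.0196 + 0.0004 + 0.0100 + 0.0004 = 0.3150
B_P2 = 1 / 0.3150 = 3.1746
Σp_P1ᵢ² = 0.05² + 0.09² + 0.08² + 0.10² + 0.02² + 0.39² + 0.27² = 0.0025 + 0.0081 + 0.0064 + 0.0100 + 0.0004 + 0.1521 + 0.0729 = 0.2524
B_P1 = 1 / 0.2524 = 3.9620
Σp_P4ᵢ² = 0.07² + 0.22² + 0.22² + 0.22² + 0.02² + 0.16² + 0.09² = 0.0049 + 0.0484 + 0.0484 + 0.0484 + 0.0004 + 0.0256 + 0.0081 = 0.1842
B_P4 = 1 / 0.1842 = 5.4289
Highest B → broadest niche (most generalist): population P4 (B = 5.43).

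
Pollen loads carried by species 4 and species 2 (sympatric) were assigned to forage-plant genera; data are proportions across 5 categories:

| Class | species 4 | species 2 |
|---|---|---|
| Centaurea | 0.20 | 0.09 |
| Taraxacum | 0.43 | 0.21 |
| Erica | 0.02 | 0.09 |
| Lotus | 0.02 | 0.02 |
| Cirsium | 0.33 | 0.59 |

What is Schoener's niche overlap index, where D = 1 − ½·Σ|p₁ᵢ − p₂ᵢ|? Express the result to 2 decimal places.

Σ|p₁ᵢ − p₂ᵢ| = 0.11 + 0.22 + 0.07 + 0.00 + 0.26 = 0.66
D = 1 − ½ × 0.66 = 1 − 0.330 = 0.6700

0.67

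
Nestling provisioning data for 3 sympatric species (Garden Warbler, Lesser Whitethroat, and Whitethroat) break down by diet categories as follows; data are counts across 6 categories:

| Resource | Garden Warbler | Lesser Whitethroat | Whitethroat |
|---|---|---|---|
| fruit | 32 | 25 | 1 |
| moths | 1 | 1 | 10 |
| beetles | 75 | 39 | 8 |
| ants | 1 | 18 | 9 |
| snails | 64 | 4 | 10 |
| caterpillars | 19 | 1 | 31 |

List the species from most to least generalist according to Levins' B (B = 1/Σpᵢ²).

Whitethroat > Garden Warbler > Lesser Whitethroat

Proportions for Garden Warbler (n=192): 32/192=0.1667, 1/192=0.0052, 75/192=0.3906, 1/192=0.0052, 64/192=0.3333, 19/192=0.0990
Proportions for Lesser Whitethroat (n=88): 25/88=0.2841, 1/88=0.0114, 39/88=0.4432, 18/88=0.2045, 4/88=0.0455, 1/88=0.0114
Proportions for Whitethroat (n=69): 1/69=0.0145, 10/69=0.1449, 8/69=0.1159, 9/69=0.1304, 10/69=0.1449, 31/69=0.4493
Σp_Gardᵢ² = 0.1667² + 0.0052² + 0.3906² + 0.0052² + 0.3333² + 0.0990² = 0.027789 + 0.000027 + 0.152568 + 0.000027 + 0.111089 + 0.009801 = 0.301301
B_Gard = 1 / 0.301301 = 3.3189
Σp_Lessᵢ² = 0.2841² + 0.0114² + 0.4432² + 0.2045² + 0.0455² + 0.0114² = 0.080713 + 0.000130 + 0.196426 + 0.041820 + 0.002070 + 0.000130 = 0.321289
B_Less = 1 / 0.321289 = 3.1125
Σp_Whitᵢ² = 0.0145² + 0.1449² + 0.1159² + 0.1304² + 0.1449² + 0.4493² = 0.000210 + 0.020996 + 0.013433 + 0.017004 + 0.020996 + 0.201870 = 0.274509
B_Whit = 1 / 0.274509 = 3.6429
Ranking by B (broadest → narrowest): Whitethroat (3.64) > Garden Warbler (3.32) > Lesser Whitethroat (3.11)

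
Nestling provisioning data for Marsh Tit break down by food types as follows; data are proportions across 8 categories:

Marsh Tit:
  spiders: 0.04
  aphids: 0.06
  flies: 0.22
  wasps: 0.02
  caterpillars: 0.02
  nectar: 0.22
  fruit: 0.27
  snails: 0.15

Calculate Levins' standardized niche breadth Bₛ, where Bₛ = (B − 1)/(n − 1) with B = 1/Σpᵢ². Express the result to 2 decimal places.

0.58

Σpᵢ² = 0.04² + 0.06² + 0.22² + 0.02² + 0.02² + 0.22² + 0.27² + 0.15² = 0.0016 + 0.0036 + 0.0484 + 0.0004 + 0.0004 + 0.0484 + 0.0729 + 0.0225 = 0.1982
B = 1 / 0.1982 = 5.0454
Bₛ = (B − 1)/(n − 1) = (5.0454 − 1)/(8 − 1) = 4.0454/7 = 0.5779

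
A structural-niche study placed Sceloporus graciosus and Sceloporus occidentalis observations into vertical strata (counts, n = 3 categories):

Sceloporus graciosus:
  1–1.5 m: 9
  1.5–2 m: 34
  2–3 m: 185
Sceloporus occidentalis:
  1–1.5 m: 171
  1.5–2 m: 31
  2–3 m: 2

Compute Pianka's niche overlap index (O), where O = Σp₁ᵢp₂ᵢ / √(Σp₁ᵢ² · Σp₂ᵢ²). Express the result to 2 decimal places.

0.09

Proportions for Sceloporus graciosus (n=228): 9/228=0.0395, 34/228=0.1491, 185/228=0.8114
Proportions for Sceloporus occidentalis (n=204): 171/204=0.8382, 31/204=0.1520, 2/204=0.0098
Σ p₁ᵢp₂ᵢ = 0.033109 + 0.022663 + 0.007952 = 0.063724
Σp_1ᵢ² = 0.0395² + 0.1491² + 0.8114² = 0.001560 + 0.022231 + 0.658370 = 0.682161
Σp_2ᵢ² = 0.8382² + 0.1520² + 0.0098² = 0.702579 + 0.023104 + 0.000096 = 0.725779
O = 0.063724 / √(0.682161 × 0.725779) = 0.063724 / 0.7036321 = 0.0906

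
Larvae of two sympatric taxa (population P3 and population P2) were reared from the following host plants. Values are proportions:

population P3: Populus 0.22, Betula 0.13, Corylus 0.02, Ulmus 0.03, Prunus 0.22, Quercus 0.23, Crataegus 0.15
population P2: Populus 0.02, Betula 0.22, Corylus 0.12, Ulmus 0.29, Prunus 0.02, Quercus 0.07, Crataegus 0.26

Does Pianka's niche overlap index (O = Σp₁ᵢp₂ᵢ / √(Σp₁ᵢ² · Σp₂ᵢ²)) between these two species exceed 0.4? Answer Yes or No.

Σ p₁ᵢp₂ᵢ = 0.0044 + 0.0286 + 0.0024 + 0.0087 + 0.0044 + 0.0161 + 0.0390 = 0.1036
Σp_1ᵢ² = 0.22² + 0.13² + 0.02² + 0.03² + 0.22² + 0.23² + 0.15² = 0.0484 + 0.0169 + 0.0004 + 0.0009 + 0.0484 + 0.0529 + 0.0225 = 0.1904
Σp_2ᵢ² = 0.02² + 0.22² + 0.12² + 0.29² + 0.02² + 0.07² + 0.26² = 0.0004 + 0.0484 + 0.0144 + 0.0841 + 0.0004 + 0.0049 + 0.0676 = 0.2202
O = 0.1036 / √(0.1904 × 0.2202) = 0.1036 / 0.20476 = 0.5060
O = 0.5060 > 0.4 → Yes.

Yes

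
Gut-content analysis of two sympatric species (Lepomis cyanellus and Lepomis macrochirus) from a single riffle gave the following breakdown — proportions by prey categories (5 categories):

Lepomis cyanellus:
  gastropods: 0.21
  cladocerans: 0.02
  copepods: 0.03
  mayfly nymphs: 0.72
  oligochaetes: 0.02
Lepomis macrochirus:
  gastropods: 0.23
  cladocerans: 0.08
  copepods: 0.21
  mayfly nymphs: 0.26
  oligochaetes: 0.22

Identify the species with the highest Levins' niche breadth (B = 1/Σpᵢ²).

Σp_cyanᵢ² = 0.21² + 0.02² + 0.03² + 0.72² + 0.02² = 0.0441 + 0.0004 + 0.0009 + 0.5184 + 0.0004 = 0.5642
B_cyan = 1 / 0.5642 = 1.7724
Σp_macrᵢ² = 0.23² + 0.08² + 0.21² + 0.26² + 0.22² = 0.0529 + 0.0064 + 0.0441 + 0.0676 + 0.0484 = 0.2194
B_macr = 1 / 0.2194 = 4.5579
Highest B → broadest niche (most generalist): Lepomis macrochirus (B = 4.56).

Lepomis macrochirus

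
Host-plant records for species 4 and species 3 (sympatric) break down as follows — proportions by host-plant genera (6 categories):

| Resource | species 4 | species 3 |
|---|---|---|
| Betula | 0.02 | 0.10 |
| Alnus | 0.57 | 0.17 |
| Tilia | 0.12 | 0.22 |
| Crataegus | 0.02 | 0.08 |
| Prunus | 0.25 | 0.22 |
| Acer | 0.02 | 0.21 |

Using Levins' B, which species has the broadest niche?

Σp_4ᵢ² = 0.02² + 0.57² + 0.12² + 0.02² + 0.25² + 0.02² = 0.0004 + 0.3249 + 0.0144 + 0.0004 + 0.0625 + 0.0004 = 0.4030
B_4 = 1 / 0.4030 = 2.4814
Σp_3ᵢ² = 0.10² + 0.17² + 0.22² + 0.08² + 0.22² + 0.21² = 0.0100 + 0.0289 + 0.0484 + 0.0064 + 0.0484 + 0.0441 = 0.1862
B_3 = 1 / 0.1862 = 5.3706
Highest B → broadest niche (most generalist): species 3 (B = 5.37).

species 3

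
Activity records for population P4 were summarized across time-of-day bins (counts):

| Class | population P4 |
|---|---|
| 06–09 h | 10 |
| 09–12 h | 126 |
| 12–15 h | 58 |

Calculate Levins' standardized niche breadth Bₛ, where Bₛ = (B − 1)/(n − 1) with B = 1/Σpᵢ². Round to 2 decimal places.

0.47

Proportions for population P4 (n=194): 10/194=0.0515, 126/194=0.6495, 58/194=0.2990
Σpᵢ² = 0.0515² + 0.6495² + 0.2990² = 0.002652 + 0.421850 + 0.089401 = 0.513903
B = 1 / 0.513903 = 1.9459
Bₛ = (B − 1)/(n − 1) = (1.9459 − 1)/(3 − 1) = 0.9459/2 = 0.4730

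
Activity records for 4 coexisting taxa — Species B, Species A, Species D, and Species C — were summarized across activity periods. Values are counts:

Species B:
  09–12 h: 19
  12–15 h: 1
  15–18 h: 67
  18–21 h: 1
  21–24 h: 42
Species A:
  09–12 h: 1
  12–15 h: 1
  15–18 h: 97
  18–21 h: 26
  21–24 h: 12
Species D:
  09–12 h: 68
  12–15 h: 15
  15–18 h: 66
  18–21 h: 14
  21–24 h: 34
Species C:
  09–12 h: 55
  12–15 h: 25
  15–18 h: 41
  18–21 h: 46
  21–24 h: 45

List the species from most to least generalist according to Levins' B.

Species C > Species D > Species B > Species A

Proportions for Species B (n=130): 19/130=0.1462, 1/130=0.0077, 67/130=0.5154, 1/130=0.0077, 42/130=0.3231
Proportions for Species A (n=137): 1/137=0.0073, 1/137=0.0073, 97/137=0.7080, 26/137=0.1898, 12/137=0.0876
Proportions for Species D (n=197): 68/197=0.3452, 15/197=0.0761, 66/197=0.3350, 14/197=0.0711, 34/197=0.1726
Proportions for Species C (n=212): 55/212=0.2594, 25/212=0.1179, 41/212=0.1934, 46/212=0.2170, 45/212=0.2123
Σp_Bᵢ² = 0.1462² + 0.0077² + 0.5154² + 0.0077² + 0.3231² = 0.021374 + 0.000059 + 0.265637 + 0.000059 + 0.104394 = 0.391523
B_B = 1 / 0.391523 = 2.5541
Σp_Aᵢ² = 0.0073² + 0.0073² + 0.7080² + 0.1898² + 0.0876² = 0.000053 + 0.000053 + 0.501264 + 0.036024 + 0.007674 = 0.545068
B_A = 1 / 0.545068 = 1.8346
Σp_Dᵢ² = 0.3452² + 0.0761² + 0.3350² + 0.0711² + 0.1726² = 0.119163 + 0.005791 + 0.112225 + 0.005055 + 0.029791 = 0.272025
B_D = 1 / 0.272025 = 3.6761
Σp_Cᵢ² = 0.2594² + 0.1179² + 0.1934² + 0.2170² + 0.2123² = 0.067288 + 0.013900 + 0.037404 + 0.047089 + 0.045071 = 0.210752
B_C = 1 / 0.210752 = 4.7449
Ranking by B (broadest → narrowest): Species C (4.74) > Species D (3.68) > Species B (2.55) > Species A (1.83)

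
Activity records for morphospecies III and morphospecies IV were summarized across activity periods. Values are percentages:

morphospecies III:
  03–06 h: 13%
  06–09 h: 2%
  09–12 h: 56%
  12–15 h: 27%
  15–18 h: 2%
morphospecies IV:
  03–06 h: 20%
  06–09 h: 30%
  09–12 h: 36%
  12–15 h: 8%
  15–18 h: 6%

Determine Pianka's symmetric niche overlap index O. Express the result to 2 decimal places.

0.78

Convert percentages to proportions (divide by 100).
Σ p₁ᵢp₂ᵢ = 0.0260 + 0.0060 + 0.2016 + 0.0216 + 0.0012 = 0.2564
Σp_1ᵢ² = 0.13² + 0.02² + 0.56² + 0.27² + 0.02² = 0.0169 + 0.0004 + 0.3136 + 0.0729 + 0.0004 = 0.4042
Σp_2ᵢ² = 0.20² + 0.30² + 0.36² + 0.08² + 0.06² = 0.0400 + 0.0900 + 0.1296 + 0.0064 + 0.0036 = 0.2696
O = 0.2564 / √(0.4042 × 0.2696) = 0.2564 / 0.33011 = 0.7767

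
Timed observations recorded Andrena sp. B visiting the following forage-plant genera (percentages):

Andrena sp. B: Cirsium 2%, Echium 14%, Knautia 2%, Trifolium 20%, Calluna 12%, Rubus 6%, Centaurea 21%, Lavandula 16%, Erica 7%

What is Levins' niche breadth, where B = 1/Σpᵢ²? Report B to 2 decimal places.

Convert percentages to proportions (divide by 100).
Σpᵢ² = 0.02² + 0.14² + 0.02² + 0.20² + 0.12² + 0.06² + 0.21² + 0.16² + 0.07² = 0.0004 + 0.0196 + 0.0004 + 0.0400 + 0.0144 + 0.0036 + 0.0441 + 0.0256 + 0.0049 = 0.1530
B = 1 / 0.1530 = 6.5359

6.54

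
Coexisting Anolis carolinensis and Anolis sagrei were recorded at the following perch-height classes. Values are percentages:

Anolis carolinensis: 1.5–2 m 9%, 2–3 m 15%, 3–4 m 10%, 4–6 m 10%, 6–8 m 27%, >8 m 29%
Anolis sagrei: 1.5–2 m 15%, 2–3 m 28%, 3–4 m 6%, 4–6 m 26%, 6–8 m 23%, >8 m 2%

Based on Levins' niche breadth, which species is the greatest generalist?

Anolis carolinensis

Convert percentages to proportions (divide by 100).
Σp_caroᵢ² = 0.09² + 0.15² + 0.10² + 0.10² + 0.27² + 0.29² = 0.0081 + 0.0225 + 0.0100 + 0.0100 + 0.0729 + 0.0841 = 0.2076
B_caro = 1 / 0.2076 = 4.8170
Σp_sagrᵢ² = 0.15² + 0.28² + 0.06² + 0.26² + 0.23² + 0.02² = 0.0225 + 0.0784 + 0.0036 + 0.0676 + 0.0529 + 0.0004 = 0.2254
B_sagr = 1 / 0.2254 = 4.4366
Highest B → broadest niche (most generalist): Anolis carolinensis (B = 4.82).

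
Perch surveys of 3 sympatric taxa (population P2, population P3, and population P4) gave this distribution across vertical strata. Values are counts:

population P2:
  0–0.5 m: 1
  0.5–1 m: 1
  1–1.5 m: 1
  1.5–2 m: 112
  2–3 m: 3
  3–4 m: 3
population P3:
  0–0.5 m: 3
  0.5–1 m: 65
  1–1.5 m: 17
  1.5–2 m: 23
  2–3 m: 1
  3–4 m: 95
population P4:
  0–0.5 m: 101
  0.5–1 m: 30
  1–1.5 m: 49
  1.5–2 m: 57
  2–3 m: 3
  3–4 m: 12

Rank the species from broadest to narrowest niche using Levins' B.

Proportions for population P2 (n=121): 1/121=0.0083, 1/121=0.0083, 1/121=0.0083, 112/121=0.9256, 3/121=0.0248, 3/121=0.0248
Proportions for population P3 (n=204): 3/204=0.0147, 65/204=0.3186, 17/204=0.0833, 23/204=0.1127, 1/204=0.0049, 95/204=0.4657
Proportions for population P4 (n=252): 101/252=0.4008, 30/252=0.1190, 49/252=0.1944, 57/252=0.2262, 3/252=0.0119, 12/252=0.0476
Σp_P2ᵢ² = 0.0083² + 0.0083² + 0.0083² + 0.9256² + 0.0248² + 0.0248² = 0.000069 + 0.000069 + 0.000069 + 0.856735 + 0.000615 + 0.000615 = 0.858172
B_P2 = 1 / 0.858172 = 1.1653
Σp_P3ᵢ² = 0.0147² + 0.3186² + 0.0833² + 0.1127² + 0.0049² + 0.4657² = 0.000216 + 0.101506 + 0.006939 + 0.012701 + 0.000024 + 0.216876 = 0.338262
B_P3 = 1 / 0.338262 = 2.9563
Σp_P4ᵢ² = 0.4008² + 0.1190² + 0.1944² + 0.2262² + 0.0119² + 0.0476² = 0.160641 + 0.014161 + 0.037791 + 0.051166 + 0.000142 + 0.002266 = 0.266167
B_P4 = 1 / 0.266167 = 3.7570
Ranking by B (broadest → narrowest): population P4 (3.76) > population P3 (2.96) > population P2 (1.17)

population P4 > population P3 > population P2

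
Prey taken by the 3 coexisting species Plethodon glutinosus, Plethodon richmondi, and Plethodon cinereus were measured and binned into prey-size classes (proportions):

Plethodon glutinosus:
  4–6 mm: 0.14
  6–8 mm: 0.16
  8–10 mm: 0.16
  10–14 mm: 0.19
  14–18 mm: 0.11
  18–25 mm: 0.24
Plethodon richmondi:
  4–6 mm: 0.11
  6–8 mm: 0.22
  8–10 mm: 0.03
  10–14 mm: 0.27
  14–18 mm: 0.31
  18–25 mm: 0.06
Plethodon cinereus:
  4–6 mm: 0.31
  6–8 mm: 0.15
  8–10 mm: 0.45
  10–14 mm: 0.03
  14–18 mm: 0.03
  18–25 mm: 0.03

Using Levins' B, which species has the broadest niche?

Plethodon glutinosus

Σp_glutᵢ² = 0.14² + 0.16² + 0.16² + 0.19² + 0.11² + 0.24² = 0.0196 + 0.0256 + 0.0256 + 0.0361 + 0.0121 + 0.0576 = 0.1766
B_glut = 1 / 0.1766 = 5.6625
Σp_richᵢ² = 0.11² + 0.22² + 0.03² + 0.27² + 0.31² + 0.06² = 0.0121 + 0.0484 + 0.0009 + 0.0729 + 0.0961 + 0.0036 = 0.2340
B_rich = 1 / 0.2340 = 4.2735
Σp_cineᵢ² = 0.31² + 0.15² + 0.45² + 0.03² + 0.03² + 0.03² = 0.0961 + 0.0225 + 0.2025 + 0.0009 + 0.0009 + 0.0009 = 0.3238
B_cine = 1 / 0.3238 = 3.0883
Highest B → broadest niche (most generalist): Plethodon glutinosus (B = 5.66).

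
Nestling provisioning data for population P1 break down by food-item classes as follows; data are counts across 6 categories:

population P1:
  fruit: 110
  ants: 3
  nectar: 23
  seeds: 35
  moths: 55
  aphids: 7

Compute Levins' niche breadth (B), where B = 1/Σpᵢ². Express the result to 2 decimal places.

3.21

Proportions for population P1 (n=233): 110/233=0.4721, 3/233=0.0129, 23/233=0.0987, 35/233=0.1502, 55/233=0.2361, 7/233=0.0300
Σpᵢ² = 0.4721² + 0.0129² + 0.0987² + 0.1502² + 0.2361² + 0.0300² = 0.222878 + 0.000166 + 0.009742 + 0.022560 + 0.055743 + 0.000900 = 0.311989
B = 1 / 0.311989 = 3.2052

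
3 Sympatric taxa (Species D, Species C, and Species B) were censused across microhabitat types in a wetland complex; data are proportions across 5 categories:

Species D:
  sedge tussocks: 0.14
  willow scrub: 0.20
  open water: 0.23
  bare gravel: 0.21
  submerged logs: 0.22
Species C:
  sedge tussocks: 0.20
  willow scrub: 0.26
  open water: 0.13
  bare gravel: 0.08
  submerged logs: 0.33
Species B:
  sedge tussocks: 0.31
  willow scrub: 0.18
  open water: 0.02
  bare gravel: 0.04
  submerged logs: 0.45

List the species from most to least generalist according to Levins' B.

Species D > Species C > Species B

Σp_Dᵢ² = 0.14² + 0.20² + 0.23² + 0.21² + 0.22² = 0.0196 + 0.0400 + 0.0529 + 0.0441 + 0.0484 = 0.2050
B_D = 1 / 0.2050 = 4.8780
Σp_Cᵢ² = 0.20² + 0.26² + 0.13² + 0.08² + 0.33² = 0.0400 + 0.0676 + 0.0169 + 0.0064 + 0.1089 = 0.2398
B_C = 1 / 0.2398 = 4.1701
Σp_Bᵢ² = 0.31² + 0.18² + 0.02² + 0.04² + 0.45² = 0.0961 + 0.0324 + 0.0004 + 0.0016 + 0.2025 = 0.3330
B_B = 1 / 0.3330 = 3.0030
Ranking by B (broadest → narrowest): Species D (4.88) > Species C (4.17) > Species B (3.00)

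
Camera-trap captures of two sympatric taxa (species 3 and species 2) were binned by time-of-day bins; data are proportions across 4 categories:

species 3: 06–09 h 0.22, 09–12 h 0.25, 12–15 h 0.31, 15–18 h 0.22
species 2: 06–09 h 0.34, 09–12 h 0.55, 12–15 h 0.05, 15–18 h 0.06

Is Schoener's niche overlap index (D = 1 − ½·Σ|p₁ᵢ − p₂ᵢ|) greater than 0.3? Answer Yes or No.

Yes

Σ|p₁ᵢ − p₂ᵢ| = 0.12 + 0.30 + 0.26 + 0.16 = 0.84
D = 1 − ½ × 0.84 = 1 − 0.420 = 0.5800
D = 0.5800 > 0.3 → Yes.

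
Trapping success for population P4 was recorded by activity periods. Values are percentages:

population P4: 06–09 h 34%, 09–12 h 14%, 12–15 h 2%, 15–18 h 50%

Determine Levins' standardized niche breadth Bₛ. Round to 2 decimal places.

0.53

Convert percentages to proportions (divide by 100).
Σpᵢ² = 0.34² + 0.14² + 0.02² + 0.50² = 0.1156 + 0.0196 + 0.0004 + 0.2500 = 0.3856
B = 1 / 0.3856 = 2.5934
Bₛ = (B − 1)/(n − 1) = (2.5934 − 1)/(4 − 1) = 1.5934/3 = 0.5311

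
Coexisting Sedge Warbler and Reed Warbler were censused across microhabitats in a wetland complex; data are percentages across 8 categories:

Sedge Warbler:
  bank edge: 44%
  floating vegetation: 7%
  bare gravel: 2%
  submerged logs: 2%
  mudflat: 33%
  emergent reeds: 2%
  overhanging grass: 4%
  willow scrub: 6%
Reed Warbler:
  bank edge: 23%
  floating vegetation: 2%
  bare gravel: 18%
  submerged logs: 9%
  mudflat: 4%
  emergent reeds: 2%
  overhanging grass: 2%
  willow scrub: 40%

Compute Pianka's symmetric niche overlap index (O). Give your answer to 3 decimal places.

0.516

Convert percentages to proportions (divide by 100).
Σ p₁ᵢp₂ᵢ = 0.1012 + 0.0014 + 0.0036 + 0.0018 + 0.0132 + 0.0004 + 0.0008 + 0.0240 = 0.1464
Σp_1ᵢ² = 0.44² + 0.07² + 0.02² + 0.02² + 0.33² + 0.02² + 0.04² + 0.06² = 0.1936 + 0.0049 + 0.0004 + 0.0004 + 0.1089 + 0.0004 + 0.0016 + 0.0036 = 0.3138
Σp_2ᵢ² = 0.23² + 0.02² + 0.18² + 0.09² + 0.04² + 0.02² + 0.02² + 0.40² = 0.0529 + 0.0004 + 0.0324 + 0.0081 + 0.0016 + 0.0004 + 0.0004 + 0.1600 = 0.2562
O = 0.1464 / √(0.3138 × 0.2562) = 0.1464 / 0.283541 = 0.51633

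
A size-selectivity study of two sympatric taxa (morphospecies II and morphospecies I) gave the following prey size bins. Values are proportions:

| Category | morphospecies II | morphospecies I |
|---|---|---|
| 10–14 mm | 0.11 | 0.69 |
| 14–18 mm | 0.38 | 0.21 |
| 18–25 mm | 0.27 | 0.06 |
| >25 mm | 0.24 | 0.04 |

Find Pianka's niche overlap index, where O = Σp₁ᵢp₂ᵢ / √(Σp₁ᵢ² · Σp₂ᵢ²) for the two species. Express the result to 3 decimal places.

0.467

Σ p₁ᵢp₂ᵢ = 0.0759 + 0.0798 + 0.0162 + 0.0096 = 0.1815
Σp_1ᵢ² = 0.11² + 0.38² + 0.27² + 0.24² = 0.0121 + 0.1444 + 0.0729 + 0.0576 = 0.2870
Σp_2ᵢ² = 0.69² + 0.21² + 0.06² + 0.04² = 0.4761 + 0.0441 + 0.0036 + 0.0016 = 0.5254
O = 0.1815 / √(0.2870 × 0.5254) = 0.1815 / 0.388317 = 0.46740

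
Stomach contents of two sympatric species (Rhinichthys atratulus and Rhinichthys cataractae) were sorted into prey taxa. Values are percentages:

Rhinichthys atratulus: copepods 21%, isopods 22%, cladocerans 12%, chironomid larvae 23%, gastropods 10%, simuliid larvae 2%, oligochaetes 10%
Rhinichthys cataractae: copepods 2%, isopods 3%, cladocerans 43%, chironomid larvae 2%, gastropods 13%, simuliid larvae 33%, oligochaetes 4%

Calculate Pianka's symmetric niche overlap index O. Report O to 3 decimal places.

0.381

Convert percentages to proportions (divide by 100).
Σ p₁ᵢp₂ᵢ = 0.0042 + 0.0066 + 0.0516 + 0.0046 + 0.0130 + 0.0066 + 0.0040 = 0.0906
Σp_1ᵢ² = 0.21² + 0.22² + 0.12² + 0.23² + 0.10² + 0.02² + 0.10² = 0.0441 + 0.0484 + 0.0144 + 0.0529 + 0.0100 + 0.0004 + 0.0100 = 0.1802
Σp_2ᵢ² = 0.02² + 0.03² + 0.43² + 0.02² + 0.13² + 0.33² + 0.04² = 0.0004 + 0.0009 + 0.1849 + 0.0004 + 0.0169 + 0.1089 + 0.0016 = 0.3140
O = 0.0906 / √(0.1802 × 0.3140) = 0.0906 / 0.237871 = 0.38088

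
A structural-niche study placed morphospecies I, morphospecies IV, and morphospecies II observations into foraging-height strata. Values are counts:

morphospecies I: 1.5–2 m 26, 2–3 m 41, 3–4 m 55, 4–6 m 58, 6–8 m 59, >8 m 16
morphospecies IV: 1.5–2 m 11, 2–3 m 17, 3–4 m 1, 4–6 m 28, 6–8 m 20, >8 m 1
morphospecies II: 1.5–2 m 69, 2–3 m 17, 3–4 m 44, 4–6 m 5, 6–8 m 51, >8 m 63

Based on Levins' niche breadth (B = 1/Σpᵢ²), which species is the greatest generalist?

Proportions for morphospecies I (n=255): 26/255=0.1020, 41/255=0.1608, 55/255=0.2157, 58/255=0.2275, 59/255=0.2314, 16/255=0.0627
Proportions for morphospecies IV (n=78): 11/78=0.1410, 17/78=0.2179, 1/78=0.0128, 28/78=0.3590, 20/78=0.2564, 1/78=0.0128
Proportions for morphospecies II (n=249): 69/249=0.2771, 17/249=0.0683, 44/249=0.1767, 5/249=0.0201, 51/249=0.2048, 63/249=0.2530
Σp_Iᵢ² = 0.1020² + 0.1608² + 0.2157² + 0.2275² + 0.2314² + 0.0627² = 0.010404 + 0.025857 + 0.046526 + 0.051756 + 0.053546 + 0.003931 = 0.192020
B_I = 1 / 0.192020 = 5.2078
Σp_IVᵢ² = 0.1410² + 0.2179² + 0.0128² + 0.3590² + 0.2564² + 0.0128² = 0.019881 + 0.047480 + 0.000164 + 0.128881 + 0.065741 + 0.000164 = 0.262311
B_IV = 1 / 0.262311 = 3.8123
Σp_IIᵢ² = 0.2771² + 0.0683² + 0.1767² + 0.0201² + 0.2048² + 0.2530² = 0.076784 + 0.004665 + 0.031223 + 0.000404 + 0.041943 + 0.064009 = 0.219028
B_II = 1 / 0.219028 = 4.5656
Highest B → broadest niche (most generalist): morphospecies I (B = 5.21).

morphospecies I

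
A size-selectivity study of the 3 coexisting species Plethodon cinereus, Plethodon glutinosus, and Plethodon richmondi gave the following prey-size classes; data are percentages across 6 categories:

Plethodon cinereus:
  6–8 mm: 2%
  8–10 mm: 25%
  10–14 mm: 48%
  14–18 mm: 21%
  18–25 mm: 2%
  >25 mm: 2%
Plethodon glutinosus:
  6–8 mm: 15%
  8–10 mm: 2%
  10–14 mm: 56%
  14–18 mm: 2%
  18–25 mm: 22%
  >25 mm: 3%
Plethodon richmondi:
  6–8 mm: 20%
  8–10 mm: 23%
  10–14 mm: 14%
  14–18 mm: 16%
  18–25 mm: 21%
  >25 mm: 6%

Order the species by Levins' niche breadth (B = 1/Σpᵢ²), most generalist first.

Convert percentages to proportions (divide by 100).
Σp_cineᵢ² = 0.02² + 0.25² + 0.48² + 0.21² + 0.02² + 0.02² = 0.0004 + 0.0625 + 0.2304 + 0.0441 + 0.0004 + 0.0004 = 0.3382
B_cine = 1 / 0.3382 = 2.9568
Σp_glutᵢ² = 0.15² + 0.02² + 0.56² + 0.02² + 0.22² + 0.03² = 0.0225 + 0.0004 + 0.3136 + 0.0004 + 0.0484 + 0.0009 = 0.3862
B_glut = 1 / 0.3862 = 2.5893
Σp_richᵢ² = 0.20² + 0.23² + 0.14² + 0.16² + 0.21² + 0.06² = 0.0400 + 0.0529 + 0.0196 + 0.0256 + 0.0441 + 0.0036 = 0.1858
B_rich = 1 / 0.1858 = 5.3821
Ranking by B (broadest → narrowest): Plethodon richmondi (5.38) > Plethodon cinereus (2.96) > Plethodon glutinosus (2.59)

Plethodon richmondi > Plethodon cinereus > Plethodon glutinosus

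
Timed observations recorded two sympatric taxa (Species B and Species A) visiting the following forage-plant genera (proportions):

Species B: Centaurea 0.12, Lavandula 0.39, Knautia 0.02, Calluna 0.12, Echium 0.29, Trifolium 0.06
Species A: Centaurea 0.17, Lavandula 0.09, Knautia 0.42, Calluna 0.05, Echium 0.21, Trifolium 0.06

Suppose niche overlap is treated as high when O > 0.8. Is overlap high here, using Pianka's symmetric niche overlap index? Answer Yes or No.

No

Σ p₁ᵢp₂ᵢ = 0.0204 + 0.0351 + 0.0084 + 0.0060 + 0.0609 + 0.0036 = 0.1344
Σp_1ᵢ² = 0.12² + 0.39² + 0.02² + 0.12² + 0.29² + 0.06² = 0.0144 + 0.1521 + 0.0004 + 0.0144 + 0.0841 + 0.0036 = 0.2690
Σp_2ᵢ² = 0.17² + 0.09² + 0.42² + 0.05² + 0.21² + 0.06² = 0.0289 + 0.0081 + 0.1764 + 0.0025 + 0.0441 + 0.0036 = 0.2636
O = 0.1344 / √(0.2690 × 0.2636) = 0.1344 / 0.26629 = 0.5047
O = 0.5047 < 0.8 → No.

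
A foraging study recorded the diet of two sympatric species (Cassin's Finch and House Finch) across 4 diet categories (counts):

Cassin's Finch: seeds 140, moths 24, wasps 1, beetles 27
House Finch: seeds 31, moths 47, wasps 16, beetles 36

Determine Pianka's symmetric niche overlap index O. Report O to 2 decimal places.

0.65

Proportions for Cassin's Finch (n=192): 140/192=0.7292, 24/192=0.1250, 1/192=0.0052, 27/192=0.1406
Proportions for House Finch (n=130): 31/130=0.2385, 47/130=0.3615, 16/130=0.1231, 36/130=0.2769
Σ p₁ᵢp₂ᵢ = 0.173914 + 0.045188 + 0.000640 + 0.038932 = 0.258674
Σp_1ᵢ² = 0.7292² + 0.1250² + 0.0052² + 0.1406² = 0.531733 + 0.015625 + 0.000027 + 0.019768 = 0.567153
Σp_2ᵢ² = 0.2385² + 0.3615² + 0.1231² + 0.2769² = 0.056882 + 0.130682 + 0.015154 + 0.076674 = 0.279392
O = 0.258674 / √(0.567153 × 0.279392) = 0.258674 / 0.3980678 = 0.6498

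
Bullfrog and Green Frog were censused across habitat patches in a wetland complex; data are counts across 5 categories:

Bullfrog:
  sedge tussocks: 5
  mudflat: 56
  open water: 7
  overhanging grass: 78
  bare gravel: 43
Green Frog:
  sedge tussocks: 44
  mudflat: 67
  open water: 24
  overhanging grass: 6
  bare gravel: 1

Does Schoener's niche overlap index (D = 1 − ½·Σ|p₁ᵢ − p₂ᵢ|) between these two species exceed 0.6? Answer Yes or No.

No

Proportions for Bullfrog (n=189): 5/189=0.0265, 56/189=0.2963, 7/189=0.0370, 78/189=0.4127, 43/189=0.2275
Proportions for Green Frog (n=142): 44/142=0.3099, 67/142=0.4718, 24/142=0.1690, 6/142=0.0423, 1/142=0.0070
Σ|p₁ᵢ − p₂ᵢ| = 0.2834 + 0.1755 + 0.1320 + 0.3704 + 0.2205 = 1.1818
D = 1 − ½ × 1.1818 = 1 − 0.59090 = 0.40910
D = 0.40910 < 0.6 → No.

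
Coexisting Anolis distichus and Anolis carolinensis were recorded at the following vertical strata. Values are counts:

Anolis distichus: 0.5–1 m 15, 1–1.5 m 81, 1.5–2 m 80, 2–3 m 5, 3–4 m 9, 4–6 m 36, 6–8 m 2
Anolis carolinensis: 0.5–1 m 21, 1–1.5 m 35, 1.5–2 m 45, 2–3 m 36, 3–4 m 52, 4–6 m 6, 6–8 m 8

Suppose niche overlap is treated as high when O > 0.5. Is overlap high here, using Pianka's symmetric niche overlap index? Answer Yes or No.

Yes

Proportions for Anolis distichus (n=228): 15/228=0.0658, 81/228=0.3553, 80/228=0.3509, 5/228=0.0219, 9/228=0.0395, 36/228=0.1579, 2/228=0.0088
Proportions for Anolis carolinensis (n=203): 21/203=0.1034, 35/203=0.1724, 45/203=0.2217, 36/203=0.1773, 52/203=0.2562, 6/203=0.0296, 8/203=0.0394
Σ p₁ᵢp₂ᵢ = 0.006804 + 0.061254 + 0.077795 + 0.003883 + 0.010120 + 0.004674 + 0.000347 = 0.164877
Σp_1ᵢ² = 0.0658² + 0.3553² + 0.3509² + 0.0219² + 0.0395² + 0.1579² + 0.0088² = 0.004330 + 0.126238 + 0.123131 + 0.000480 + 0.001560 + 0.024932 + 0.000077 = 0.280748
Σp_2ᵢ² = 0.1034² + 0.1724² + 0.2217² + 0.1773² + 0.2562² + 0.0296² + 0.0394² = 0.010692 + 0.029722 + 0.049151 + 0.031435 + 0.065638 + 0.000876 + 0.001552 = 0.189066
O = 0.164877 / √(0.280748 × 0.189066) = 0.164877 / 0.2303908 = 0.7156
O = 0.7156 > 0.5 → Yes.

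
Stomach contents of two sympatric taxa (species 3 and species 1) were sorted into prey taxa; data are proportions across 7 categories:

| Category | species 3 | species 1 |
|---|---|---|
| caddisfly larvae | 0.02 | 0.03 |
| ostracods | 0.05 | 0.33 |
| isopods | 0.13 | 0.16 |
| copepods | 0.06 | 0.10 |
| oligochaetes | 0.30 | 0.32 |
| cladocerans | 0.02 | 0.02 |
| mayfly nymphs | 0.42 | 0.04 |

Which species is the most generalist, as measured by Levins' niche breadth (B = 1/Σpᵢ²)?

Σp_3ᵢ² = 0.02² + 0.05² + 0.13² + 0.06² + 0.30² + 0.02² + 0.42² = 0.0004 + 0.0025 + 0.0169 + 0.0036 + 0.0900 + 0.0004 + 0.1764 = 0.2902
B_3 = 1 / 0.2902 = 3.4459
Σp_1ᵢ² = 0.03² + 0.33² + 0.16² + 0.10² + 0.32² + 0.02² + 0.04² = 0.0009 + 0.1089 + 0.0256 + 0.0100 + 0.1024 + 0.0004 + 0.0016 = 0.2498
B_1 = 1 / 0.2498 = 4.0032
Highest B → broadest niche (most generalist): species 1 (B = 4.00).

species 1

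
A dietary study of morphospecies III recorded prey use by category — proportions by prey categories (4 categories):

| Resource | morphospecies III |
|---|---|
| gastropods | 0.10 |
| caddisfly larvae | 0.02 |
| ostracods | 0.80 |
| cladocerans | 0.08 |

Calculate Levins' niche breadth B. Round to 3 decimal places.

Σpᵢ² = 0.10² + 0.02² + 0.80² + 0.08² = 0.0100 + 0.0004 + 0.6400 + 0.0064 = 0.6568
B = 1 / 0.6568 = 1.52253

1.523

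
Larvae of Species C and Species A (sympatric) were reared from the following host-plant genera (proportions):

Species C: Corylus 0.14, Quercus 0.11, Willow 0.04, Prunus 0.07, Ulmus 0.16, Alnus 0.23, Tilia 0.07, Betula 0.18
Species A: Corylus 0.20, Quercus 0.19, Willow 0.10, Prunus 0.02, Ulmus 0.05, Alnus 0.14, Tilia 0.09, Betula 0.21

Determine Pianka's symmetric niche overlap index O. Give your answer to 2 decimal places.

Σ p₁ᵢp₂ᵢ = 0.0280 + 0.0209 + 0.0040 + 0.0014 + 0.0080 + 0.0322 + 0.0063 + 0.0378 = 0.1386
Σp_1ᵢ² = 0.14² + 0.11² + 0.04² + 0.07² + 0.16² + 0.23² + 0.07² + 0.18² = 0.0196 + 0.0121 + 0.0016 + 0.0049 + 0.0256 + 0.0529 + 0.0049 + 0.0324 = 0.1540
Σp_2ᵢ² = 0.20² + 0.19² + 0.10² + 0.02² + 0.05² + 0.14² + 0.09² + 0.21² = 0.0400 + 0.0361 + 0.0100 + 0.0004 + 0.0025 + 0.0196 + 0.0081 + 0.0441 = 0.1608
O = 0.1386 / √(0.1540 × 0.1608) = 0.1386 / 0.15736 = 0.8808

0.88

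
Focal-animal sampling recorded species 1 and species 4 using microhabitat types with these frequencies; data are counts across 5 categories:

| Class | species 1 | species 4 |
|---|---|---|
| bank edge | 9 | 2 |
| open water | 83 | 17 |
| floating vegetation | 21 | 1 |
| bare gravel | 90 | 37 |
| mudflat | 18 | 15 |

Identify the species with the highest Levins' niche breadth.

species 1

Proportions for species 1 (n=221): 9/221=0.0407, 83/221=0.3756, 21/221=0.0950, 90/221=0.4072, 18/221=0.0814
Proportions for species 4 (n=72): 2/72=0.0278, 17/72=0.2361, 1/72=0.0139, 37/72=0.5139, 15/72=0.2083
Σp_1ᵢ² = 0.0407² + 0.3756² + 0.0950² + 0.4072² + 0.0814² = 0.001656 + 0.141075 + 0.009025 + 0.165812 + 0.006626 = 0.324194
B_1 = 1 / 0.324194 = 3.0846
Σp_4ᵢ² = 0.0278² + 0.2361² + 0.0139² + 0.5139² + 0.2083² = 0.000773 + 0.055743 + 0.000193 + 0.264093 + 0.043389 = 0.364191
B_4 = 1 / 0.364191 = 2.7458
Highest B → broadest niche (most generalist): species 1 (B = 3.08).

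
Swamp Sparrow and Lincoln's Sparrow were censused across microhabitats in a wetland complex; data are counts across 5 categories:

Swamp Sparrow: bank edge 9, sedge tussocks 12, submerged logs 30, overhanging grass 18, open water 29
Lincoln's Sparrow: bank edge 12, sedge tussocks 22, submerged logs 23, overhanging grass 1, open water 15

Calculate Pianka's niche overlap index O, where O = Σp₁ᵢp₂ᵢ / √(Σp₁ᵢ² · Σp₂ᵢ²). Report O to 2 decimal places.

0.85

Proportions for Swamp Sparrow (n=98): 9/98=0.0918, 12/98=0.1224, 30/98=0.3061, 18/98=0.1837, 29/98=0.2959
Proportions for Lincoln's Sparrow (n=73): 12/73=0.1644, 22/73=0.3014, 23/73=0.3151, 1/73=0.0137, 15/73=0.2055
Σ p₁ᵢp₂ᵢ = 0.015092 + 0.036891 + 0.096452 + 0.002517 + 0.060807 = 0.211759
Σp_1ᵢ² = 0.0918² + 0.1224² + 0.3061² + 0.1837² + 0.2959² = 0.008427 + 0.014982 + 0.093697 + 0.033746 + 0.087557 = 0.238409
Σp_2ᵢ² = 0.1644² + 0.3014² + 0.3151² + 0.0137² + 0.2055² = 0.027027 + 0.090842 + 0.099288 + 0.000188 + 0.042230 = 0.259575
O = 0.211759 / √(0.238409 × 0.259575) = 0.211759 / 0.2487670 = 0.8512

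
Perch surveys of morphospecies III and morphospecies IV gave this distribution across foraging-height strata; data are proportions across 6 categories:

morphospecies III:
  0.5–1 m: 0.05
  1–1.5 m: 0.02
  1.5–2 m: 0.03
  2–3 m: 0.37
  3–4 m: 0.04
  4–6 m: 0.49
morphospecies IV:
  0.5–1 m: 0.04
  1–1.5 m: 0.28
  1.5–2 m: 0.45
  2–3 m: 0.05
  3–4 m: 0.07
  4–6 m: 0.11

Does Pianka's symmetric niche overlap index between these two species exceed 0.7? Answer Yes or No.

Σ p₁ᵢp₂ᵢ = 0.0020 + 0.0056 + 0.0135 + 0.0185 + 0.0028 + 0.0539 = 0.0963
Σp_1ᵢ² = 0.05² + 0.02² + 0.03² + 0.37² + 0.04² + 0.49² = 0.0025 + 0.0004 + 0.0009 + 0.1369 + 0.0016 + 0.2401 = 0.3824
Σp_2ᵢ² = 0.04² + 0.28² + 0.45² + 0.05² + 0.07² + 0.11² = 0.0016 + 0.0784 + 0.2025 + 0.0025 + 0.0049 + 0.0121 = 0.3020
O = 0.0963 / √(0.3824 × 0.3020) = 0.0963 / 0.33983 = 0.2834
O = 0.2834 < 0.7 → No.

No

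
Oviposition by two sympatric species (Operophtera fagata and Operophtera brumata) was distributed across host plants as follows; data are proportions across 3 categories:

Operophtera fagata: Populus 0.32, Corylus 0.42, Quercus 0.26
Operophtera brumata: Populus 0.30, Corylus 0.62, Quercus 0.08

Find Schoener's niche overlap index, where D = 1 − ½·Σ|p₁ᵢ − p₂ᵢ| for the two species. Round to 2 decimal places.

Σ|p₁ᵢ − p₂ᵢ| = 0.02 + 0.20 + 0.18 = 0.40
D = 1 − ½ × 0.40 = 1 − 0.200 = 0.8000

0.80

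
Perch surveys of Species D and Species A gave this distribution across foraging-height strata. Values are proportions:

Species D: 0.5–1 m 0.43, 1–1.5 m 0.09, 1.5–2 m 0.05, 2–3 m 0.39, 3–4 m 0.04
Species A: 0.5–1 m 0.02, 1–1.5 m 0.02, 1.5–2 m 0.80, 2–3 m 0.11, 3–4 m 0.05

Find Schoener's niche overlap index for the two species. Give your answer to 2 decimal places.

Σ|p₁ᵢ − p₂ᵢ| = 0.41 + 0.07 + 0.75 + 0.28 + 0.01 = 1.52
D = 1 − ½ × 1.52 = 1 − 0.760 = 0.2400

0.24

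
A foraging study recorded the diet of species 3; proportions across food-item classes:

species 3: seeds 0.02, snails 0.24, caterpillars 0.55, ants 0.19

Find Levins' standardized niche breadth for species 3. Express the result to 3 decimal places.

Σpᵢ² = 0.02² + 0.24² + 0.55² + 0.19² = 0.0004 + 0.0576 + 0.3025 + 0.0361 = 0.3966
B = 1 / 0.3966 = 2.52143
Bₛ = (B − 1)/(n − 1) = (2.52143 − 1)/(4 − 1) = 1.52143/3 = 0.50714

0.507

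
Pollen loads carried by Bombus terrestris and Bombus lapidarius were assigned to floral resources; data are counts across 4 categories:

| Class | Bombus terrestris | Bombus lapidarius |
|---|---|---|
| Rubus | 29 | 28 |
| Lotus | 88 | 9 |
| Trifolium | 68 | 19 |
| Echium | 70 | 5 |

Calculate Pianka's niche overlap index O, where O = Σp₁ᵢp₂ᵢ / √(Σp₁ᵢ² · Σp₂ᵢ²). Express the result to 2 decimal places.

0.68

Proportions for Bombus terrestris (n=255): 29/255=0.1137, 88/255=0.3451, 68/255=0.2667, 70/255=0.2745
Proportions for Bombus lapidarius (n=61): 28/61=0.4590, 9/61=0.1475, 19/61=0.3115, 5/61=0.0820
Σ p₁ᵢp₂ᵢ = 0.052188 + 0.050902 + 0.083077 + 0.022509 = 0.208676
Σp_1ᵢ² = 0.1137² + 0.3451² + 0.2667² + 0.2745² = 0.012928 + 0.119094 + 0.071129 + 0.075350 = 0.278501
Σp_2ᵢ² = 0.4590² + 0.1475² + 0.3115² + 0.0820² = 0.210681 + 0.021756 + 0.097032 + 0.006724 = 0.336193
O = 0.208676 / √(0.278501 × 0.336193) = 0.208676 / 0.3059903 = 0.6820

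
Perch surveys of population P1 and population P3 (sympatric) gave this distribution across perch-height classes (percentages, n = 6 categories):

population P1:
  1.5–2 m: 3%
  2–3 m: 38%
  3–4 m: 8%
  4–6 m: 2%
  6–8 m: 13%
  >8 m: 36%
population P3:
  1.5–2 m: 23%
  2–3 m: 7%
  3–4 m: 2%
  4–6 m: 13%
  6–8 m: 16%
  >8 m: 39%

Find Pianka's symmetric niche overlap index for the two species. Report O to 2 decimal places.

Convert percentages to proportions (divide by 100).
Σ p₁ᵢp₂ᵢ = 0.0069 + 0.0266 + 0.0016 + 0.0026 + 0.0208 + 0.1404 = 0.1989
Σp_1ᵢ² = 0.03² + 0.38² + 0.08² + 0.02² + 0.13² + 0.36² = 0.0009 + 0.1444 + 0.0064 + 0.0004 + 0.0169 + 0.1296 = 0.2986
Σp_2ᵢ² = 0.23² + 0.07² + 0.02² + 0.13² + 0.16² + 0.39² = 0.0529 + 0.0049 + 0.0004 + 0.0169 + 0.0256 + 0.1521 = 0.2528
O = 0.1989 / √(0.2986 × 0.2528) = 0.1989 / 0.27475 = 0.7239

0.72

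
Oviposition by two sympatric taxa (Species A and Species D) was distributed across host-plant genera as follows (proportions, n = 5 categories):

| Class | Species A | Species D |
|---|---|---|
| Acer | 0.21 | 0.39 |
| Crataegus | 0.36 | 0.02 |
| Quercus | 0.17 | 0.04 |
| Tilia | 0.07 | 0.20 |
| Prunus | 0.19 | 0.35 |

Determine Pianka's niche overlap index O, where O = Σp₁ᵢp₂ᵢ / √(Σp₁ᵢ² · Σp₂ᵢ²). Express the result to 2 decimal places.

Σ p₁ᵢp₂ᵢ = 0.0819 + 0.0072 + 0.0068 + 0.0140 + 0.0665 = 0.1764
Σp_1ᵢ² = 0.21² + 0.36² + 0.17² + 0.07² + 0.19² = 0.0441 + 0.1296 + 0.0289 + 0.0049 + 0.0361 = 0.2436
Σp_2ᵢ² = 0.39² + 0.02² + 0.04² + 0.20² + 0.35² = 0.1521 + 0.0004 + 0.0016 + 0.0400 + 0.1225 = 0.3166
O = 0.1764 / √(0.2436 × 0.3166) = 0.1764 / 0.27771 = 0.6352

0.64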